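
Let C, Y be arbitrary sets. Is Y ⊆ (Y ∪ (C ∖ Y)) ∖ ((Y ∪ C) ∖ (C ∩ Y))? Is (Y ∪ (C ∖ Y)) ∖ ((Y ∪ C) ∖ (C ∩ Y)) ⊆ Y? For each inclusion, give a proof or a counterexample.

(⊆) fails; (⊇) holds.

(⊇) Let x ∈ (Y ∪ (C ∖ Y)) ∖ ((Y ∪ C) ∖ (C ∩ Y)). Then x ∈ C ∩ Y, from which x ∈ Y.

(⊆) This inclusion fails. Take C = ∅, Y = {1}; then 1 ∈ Y but 1 ∉ (Y ∪ (C ∖ Y)) ∖ ((Y ∪ C) ∖ (C ∩ Y)).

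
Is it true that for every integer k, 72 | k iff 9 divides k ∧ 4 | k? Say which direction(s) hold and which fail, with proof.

(←) This fails: take k = 36. Both 9 ∣ 36 and 4 ∣ 36, yet 36 is not a multiple of 72 (since 36 = 0·72 + 36), so 72 ∤ 36.

(→) If 72 ∣ k, write k = 72q. Since 72 = 8·9, k = 9·(8q), so 9 ∣ k; and since 72 = 18·4, k = 4·(18q), so 4 ∣ k.

The forward direction holds; the converse fails.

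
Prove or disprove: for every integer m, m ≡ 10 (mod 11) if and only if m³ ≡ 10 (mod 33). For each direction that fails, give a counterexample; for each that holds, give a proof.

Not equivalent: only (⇐) holds.

(⇒) This fails: take m = 21. Then 21 ≡ 10 (mod 11), but 21³ = 9261 ≡ 21 (mod 33), not 10.

(⇐) Conversely, the residues r modulo 33 with r³ ≡ 10 (mod 33) are exactly {10}, and each is ≡ 10 (mod 11).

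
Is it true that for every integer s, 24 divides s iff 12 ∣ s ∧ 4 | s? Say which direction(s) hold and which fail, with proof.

(⇒) holds; (⇐) fails.

(⟸) This fails: take s = 12. Both 12 ∣ 12 and 4 ∣ 12, yet 12 is not a multiple of 24 (since 12 = 0·24 + 12), so 24 ∤ 12.

(⟹) If 24 ∣ s, write s = 24q. Since 24 = 2·12, s = 12·(2q), so 12 ∣ s; and since 24 = 6·4, s = 4·(6q), so 4 ∣ s.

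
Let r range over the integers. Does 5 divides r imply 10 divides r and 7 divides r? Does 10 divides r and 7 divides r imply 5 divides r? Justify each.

[⇒] This fails: take r = 5. Certainly 5 ∣ 5, but 10 ∤ 5.

[⇐] Suppose 10 ∣ r and 7 ∣ r. Any common multiple of 10 and 7 is a multiple of their lcm; here gcd(10, 7) = 1, so lcm(10, 7) = 10·7 = 70, so 70 ∣ r. Since 5 ∣ 70, it follows that 5 ∣ r.

(⇒) fails; (⇐) holds.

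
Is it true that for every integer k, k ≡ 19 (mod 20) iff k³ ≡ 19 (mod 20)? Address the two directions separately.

Both directions hold.

Forward direction. Suppose k ≡ 19 (mod 20). Write k = 20j + 19. Then (20j + 19)³ = 8000j³ + 22800j² + 21660j + 6859 = 20(400j³ + 1140j² + 1083j + 342) + 19, so k³ ≡ 19 (mod 20).

Converse. Suppose k³ ≡ 19 (mod 20). The only residue r in {0, …, 19} with r³ ≡ 19 (mod 20) is r = 19, so k ≡ 19 (mod 20).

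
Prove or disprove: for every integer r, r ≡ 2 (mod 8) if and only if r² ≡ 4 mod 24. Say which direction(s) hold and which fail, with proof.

Both directions fail.

Forward direction. This fails: take r = 18. Then 18 ≡ 2 (mod 8), but 18² = 324 ≡ 12 (mod 24), not 4.

Converse. This fails: take r = 14. Then 14² = 196 ≡ 4 (mod 24), yet 14 ≡ 6 (mod 8), not 2.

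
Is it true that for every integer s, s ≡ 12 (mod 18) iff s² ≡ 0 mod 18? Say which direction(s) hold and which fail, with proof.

Only the forward direction holds.

[⇒] Suppose s ≡ 12 (mod 18). Write s = 18j + 12. Then (18j + 12)² = 324j² + 432j + 144 = 18(18j² + 24j + 8) + 0, so s² ≡ 0 (mod 18).

[⇐] This fails: take s = 0. Then 0² = 0 ≡ 0 (mod 18), yet 0 ≡ 0 (mod 18), not 12.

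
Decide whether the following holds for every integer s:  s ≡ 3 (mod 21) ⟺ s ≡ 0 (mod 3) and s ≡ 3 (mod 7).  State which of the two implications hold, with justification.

The biconditional holds.

(⇐) If s ≡ 0 (mod 3) and s ≡ 3 (mod 7), then by the Chinese remainder theorem s ≡ 3 (mod 21). This is exactly s ≡ 3 (mod 21).

(⇒) Suppose s ≡ 3 (mod 21); write s = 21j + 3. Since 3 ∣ 21, reducing mod 3 gives s ≡ 3 ≡ 0 (mod 3); since 7 ∣ 21, reducing mod 7 gives s ≡ 3 (mod 7).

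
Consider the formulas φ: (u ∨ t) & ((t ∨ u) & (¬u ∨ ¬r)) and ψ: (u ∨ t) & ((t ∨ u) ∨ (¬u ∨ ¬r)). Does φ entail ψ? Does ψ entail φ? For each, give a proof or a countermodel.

Only the forward direction holds.

[⇒] Assume the antecedent. If t is true, the consequent reduces to true regardless of the other variables. If t is false, the antecedent forces (t = F, r = F, u = T), and the consequent holds there. Either way the consequent holds.

[⇐] This fails. Under t = F, r = T, u = T, the left side is false but the right side is true.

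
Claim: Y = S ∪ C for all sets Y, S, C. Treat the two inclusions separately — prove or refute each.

(⟹) This inclusion fails. Take Y = {1}, S = ∅, C = ∅; then 1 ∈ Y but 1 ∉ S ∪ C.

(⟸) This inclusion fails. Take Y = ∅, S = {1}, C = ∅; then 1 ∈ S ∪ C but 1 ∉ Y.

Both inclusions fail.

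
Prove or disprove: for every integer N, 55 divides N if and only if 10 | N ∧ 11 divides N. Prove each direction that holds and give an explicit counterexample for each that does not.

Converse. Suppose 10 ∣ N and 11 ∣ N. Any common multiple of 10 and 11 is a multiple of their lcm; here gcd(10, 11) = 1, so lcm(10, 11) = 10·11 = 110, so 110 ∣ N. Since 55 ∣ 110, it follows that 55 ∣ N.

Forward direction. This fails: take N = 55. Certainly 55 ∣ 55, but 10 ∤ 55.

The forward direction fails; the converse holds.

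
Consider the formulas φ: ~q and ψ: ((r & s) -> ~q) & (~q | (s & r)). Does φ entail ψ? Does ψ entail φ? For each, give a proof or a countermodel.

(⟸) Assume the antecedent. If q is true, the antecedent cannot hold. If q is false, ~q reduces to true regardless of the other variables. Either way ~q holds.

(⟹) Assume the antecedent. If q is true, the antecedent cannot hold. If q is false, the consequent reduces to true regardless of the other variables. Either way the consequent holds.

Both implications hold.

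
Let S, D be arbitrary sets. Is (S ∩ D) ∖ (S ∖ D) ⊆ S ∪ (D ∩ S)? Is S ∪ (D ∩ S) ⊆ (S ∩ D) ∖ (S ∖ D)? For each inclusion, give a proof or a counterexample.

(⟹) Let x ∈ (S ∩ D) ∖ (S ∖ D). Then x ∈ S ∩ D, from which x ∈ S ∪ (D ∩ S).

(⟸) This inclusion fails. Take S = {1}, D = ∅; then 1 ∈ S ∪ (D ∩ S) but 1 ∉ (S ∩ D) ∖ (S ∖ D).

The sets are not equal: only the forward inclusion holds.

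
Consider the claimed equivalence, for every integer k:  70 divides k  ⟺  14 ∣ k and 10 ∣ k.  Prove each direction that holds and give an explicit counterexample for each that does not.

Both implications hold.

Forward direction. If 70 ∣ k, write k = 70q. Since 70 = 5·14, k = 14·(5q), so 14 ∣ k; and since 70 = 7·10, k = 10·(7q), so 10 ∣ k.

Converse. Suppose 14 ∣ k and 10 ∣ k. Any common multiple of 14 and 10 is a multiple of their lcm; here lcm(14, 10) = 14·10/gcd(14, 10) = 140/2 = 70, so 70 ∣ k.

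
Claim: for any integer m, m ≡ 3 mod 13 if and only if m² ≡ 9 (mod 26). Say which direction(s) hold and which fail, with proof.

(⇒) fails and (⇐) fails.

[⇒] This fails: take m = 16. Then 16 ≡ 3 (mod 13), but 16² = 256 ≡ 22 (mod 26), not 9.

[⇐] This fails: take m = 23. Then 23² = 529 ≡ 9 (mod 26), yet 23 ≡ 10 (mod 13), not 3.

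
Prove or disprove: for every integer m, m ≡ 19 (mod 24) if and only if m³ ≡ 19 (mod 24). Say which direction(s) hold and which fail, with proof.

Both directions hold.

(⟸) Suppose m³ ≡ 19 (mod 24). The only residue r in {0, …, 23} with r³ ≡ 19 (mod 24) is r = 19, so m ≡ 19 (mod 24).

(⟹) Suppose m ≡ 19 (mod 24). Write m = 24j + 19. Then (24j + 19)³ = 13824j³ + 32832j² + 25992j + 6859 = 24(576j³ + 1368j² + 1083j + 285) + 19, so m³ ≡ 19 (mod 24).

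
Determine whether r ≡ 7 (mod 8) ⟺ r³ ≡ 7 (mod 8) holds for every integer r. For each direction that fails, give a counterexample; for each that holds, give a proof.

(⟸) For the converse, argue contrapositively. If r ≢ 7 (mod 8), then r is congruent to one of 0, 1, 2, 3, 4, 5, 6 modulo 8, and these give r³ ≡ 0, 1, 0, 3, 0, 5, 0 respectively — never 7.

(⟹) Suppose r ≡ 7 (mod 8). Write r = 8j + 7. Then (8j + 7)³ = 512j³ + 1344j² + 1176j + 343 = 8(64j³ + 168j² + 147j + 42) + 7, so r³ ≡ 7 (mod 8).

Equivalent; both directions hold.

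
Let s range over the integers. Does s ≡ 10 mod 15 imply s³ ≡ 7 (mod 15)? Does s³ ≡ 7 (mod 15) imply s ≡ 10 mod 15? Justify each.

[⇒] This fails: take s = 10. Then 10 ≡ 10 (mod 15), but 10³ = 1000 ≡ 10 (mod 15), not 7.

[⇐] This fails: take s = 13. Then 13³ = 2197 ≡ 7 (mod 15), yet 13 ≡ 13 (mod 15), not 10.

(⇒) fails and (⇐) fails.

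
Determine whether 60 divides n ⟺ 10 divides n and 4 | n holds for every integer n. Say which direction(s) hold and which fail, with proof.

Only the forward direction holds.

[⇒] If 60 ∣ n, write n = 60q. Since 60 = 6·10, n = 10·(6q), so 10 ∣ n; and since 60 = 15·4, n = 4·(15q), so 4 ∣ n.

[⇐] This fails: take n = 20. Both 10 ∣ 20 and 4 ∣ 20, yet 20 is not a multiple of 60 (since 20 = 0·60 + 20), so 60 ∤ 20.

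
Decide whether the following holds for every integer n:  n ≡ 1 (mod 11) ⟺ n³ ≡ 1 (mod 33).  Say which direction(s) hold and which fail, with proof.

(⟹) This fails: take n = 12. Then 12 ≡ 1 (mod 11), but 12³ = 1728 ≡ 12 (mod 33), not 1.

(⟸) Conversely, the residues r modulo 33 with r³ ≡ 1 (mod 33) are exactly {1}, and each is ≡ 1 (mod 11).

Not equivalent: only (⇐) holds.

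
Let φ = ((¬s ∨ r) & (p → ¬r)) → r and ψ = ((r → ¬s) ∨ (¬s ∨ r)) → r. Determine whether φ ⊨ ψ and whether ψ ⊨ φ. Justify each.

(←) Assume the antecedent. If r is true, ((¬s ∨ r) & (p → ¬r)) → r reduces to true regardless of the other variables. If r is false, the antecedent cannot hold. Either way ((¬s ∨ r) & (p → ¬r)) → r holds.

(→) This fails. Under r = F, p = F, s = T, the left side is true but the right side is false.

Only the converse holds.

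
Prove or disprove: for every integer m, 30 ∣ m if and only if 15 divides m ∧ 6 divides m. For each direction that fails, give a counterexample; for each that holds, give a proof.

Both directions hold.

(⟹) If 30 ∣ m, write m = 30q. Since 30 = 2·15, m = 15·(2q), so 15 ∣ m; and since 30 = 5·6, m = 6·(5q), so 6 ∣ m.

(⟸) Suppose 15 ∣ m and 6 ∣ m. Any common multiple of 15 and 6 is a multiple of their lcm; here lcm(15, 6) = 15·6/gcd(15, 6) = 90/3 = 30, so 30 ∣ m.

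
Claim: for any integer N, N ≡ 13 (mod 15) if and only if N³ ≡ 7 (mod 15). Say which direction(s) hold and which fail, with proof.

Converse. Suppose N³ ≡ 7 (mod 15). The only residue r in {0, …, 14} with r³ ≡ 7 (mod 15) is r = 13, so N ≡ 13 (mod 15).

Forward direction. Suppose N ≡ 13 (mod 15). Write N = 15j + 13. Then (15j + 13)³ = 3375j³ + 8775j² + 7605j + 2197 = 15(225j³ + 585j² + 507j + 146) + 7, so N³ ≡ 7 (mod 15).

Equivalent; both directions hold.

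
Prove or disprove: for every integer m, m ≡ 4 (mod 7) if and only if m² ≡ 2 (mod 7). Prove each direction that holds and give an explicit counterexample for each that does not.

(→) Suppose m ≡ 4 (mod 7). Write m = 7j + 4. Then (7j + 4)² = 49j² + 56j + 16 = 7(7j² + 8j + 2) + 2, so m² ≡ 2 (mod 7).

(←) This fails: take m = 3. Then 3² = 9 ≡ 2 (mod 7), yet 3 ≡ 3 (mod 7), not 4.

Not equivalent: only (⇒) holds.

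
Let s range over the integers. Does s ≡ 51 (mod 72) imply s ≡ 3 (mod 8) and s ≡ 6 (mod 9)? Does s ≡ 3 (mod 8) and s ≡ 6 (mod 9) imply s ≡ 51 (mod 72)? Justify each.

[⇐] If s ≡ 3 (mod 8) and s ≡ 6 (mod 9), then by the Chinese remainder theorem s ≡ 51 (mod 72). This is exactly s ≡ 51 (mod 72).

[⇒] Suppose s ≡ 51 (mod 72); write s = 72j + 51. Since 8 ∣ 72, reducing mod 8 gives s ≡ 51 ≡ 3 (mod 8); since 9 ∣ 72, reducing mod 9 gives s ≡ 51 ≡ 6 (mod 9).

Both directions hold; the statement is true.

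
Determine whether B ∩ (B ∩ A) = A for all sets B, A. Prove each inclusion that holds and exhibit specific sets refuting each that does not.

Only the forward inclusion holds.

Reverse inclusion. This inclusion fails. Take B = ∅, A = {1}; then 1 ∈ A but 1 ∉ B ∩ (B ∩ A).

Forward inclusion. Let x ∈ B ∩ (B ∩ A). Then x ∈ B ∩ A, from which x ∈ A.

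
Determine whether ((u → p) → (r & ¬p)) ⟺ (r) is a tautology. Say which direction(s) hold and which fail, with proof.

(⟹) This fails. Under u = T, r = F, p = F, the left side is true but the right side is false.

(⟸) This fails. Under u = F, r = T, p = T, the left side is false but the right side is true.

Neither implication holds.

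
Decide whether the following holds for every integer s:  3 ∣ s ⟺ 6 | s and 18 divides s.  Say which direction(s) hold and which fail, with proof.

Only the reverse direction holds.

(⇐) Suppose 6 ∣ s and 18 ∣ s. Any common multiple of 6 and 18 is a multiple of their lcm; here lcm(6, 18) = 6·18/gcd(6, 18) = 108/6 = 18, so 18 ∣ s. Since 3 ∣ 18, it follows that 3 ∣ s.

(⇒) This fails: take s = 3. Certainly 3 ∣ 3, but 6 ∤ 3.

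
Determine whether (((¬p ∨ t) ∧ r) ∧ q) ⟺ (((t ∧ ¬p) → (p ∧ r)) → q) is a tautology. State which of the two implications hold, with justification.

Only the forward direction holds.

(⟸) This fails. Under t = T, r = F, p = F, q = F, the left side is false but the right side is true.

(⟹) Assume the antecedent. If t is true, the antecedent forces (t = T, r = T, p = F, q = T) or (t = T, r = T, p = T, q = T), and ((t ∧ ¬p) → (p ∧ r)) → q holds there. If t is false, the antecedent forces (t = F, r = T, p = F, q = T), and ((t ∧ ¬p) → (p ∧ r)) → q holds there. Either way ((t ∧ ¬p) → (p ∧ r)) → q holds.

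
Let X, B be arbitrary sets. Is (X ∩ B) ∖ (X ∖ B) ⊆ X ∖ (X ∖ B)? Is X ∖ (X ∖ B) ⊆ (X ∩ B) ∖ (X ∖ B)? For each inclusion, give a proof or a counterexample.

(⊆) Let x ∈ (X ∩ B) ∖ (X ∖ B). Then x ∈ X ∩ B, from which x ∈ X ∖ (X ∖ B).

(⊇) Let x ∈ X ∖ (X ∖ B). Then x ∈ X ∩ B, from which x ∈ (X ∩ B) ∖ (X ∖ B).

Both inclusions hold.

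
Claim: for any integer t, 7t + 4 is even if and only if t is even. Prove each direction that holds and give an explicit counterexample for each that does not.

(→) Suppose 7t + 4 is even. Since 7 is odd, 7t and t have the same parity, so 7t + 4 ≡ t + 4 (mod 2). As 4 is even, 7t + 4 is even exactly when t is even. Thus t is even.

(←) Conversely, suppose t is even; write t = 2j. Then 7t + 4 = 7·(2j) + 4 = 2·7j + 4, which is even.

The biconditional holds.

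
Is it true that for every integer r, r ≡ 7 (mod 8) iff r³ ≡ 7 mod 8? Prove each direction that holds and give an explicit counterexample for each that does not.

Both directions hold; the statement is true.

(→) Suppose r ≡ 7 (mod 8). Write r = 8j + 7. Then (8j + 7)³ = 512j³ + 1344j² + 1176j + 343 = 8(64j³ + 168j² + 147j + 42) + 7, so r³ ≡ 7 (mod 8).

(←) Conversely, suppose r³ ≡ 7 (mod 8). The only residue r in {0, …, 7} with r³ ≡ 7 (mod 8) is r = 7, so r ≡ 7 (mod 8).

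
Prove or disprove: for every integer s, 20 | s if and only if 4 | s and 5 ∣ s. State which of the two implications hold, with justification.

(⇒) If 20 ∣ s, write s = 20q. Since 20 = 5·4, s = 4·(5q), so 4 ∣ s; and since 20 = 4·5, s = 5·(4q), so 5 ∣ s.

(⇐) Suppose 4 ∣ s and 5 ∣ s. Any common multiple of 4 and 5 is a multiple of their lcm; here gcd(4, 5) = 1, so lcm(4, 5) = 4·5 = 20, so 20 ∣ s.

Both implications hold.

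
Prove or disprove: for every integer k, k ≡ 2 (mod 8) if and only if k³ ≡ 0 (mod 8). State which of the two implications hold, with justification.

(⟸) This fails: take k = 0. Then 0³ = 0 ≡ 0 (mod 8), yet 0 ≡ 0 (mod 8), not 2.

(⟹) Suppose k ≡ 2 (mod 8). Write k = 8j + 2. Then (8j + 2)³ = 512j³ + 384j² + 96j + 8 = 8(64j³ + 48j² + 12j + 1) + 0, so k³ ≡ 0 (mod 8).

Only the forward direction holds.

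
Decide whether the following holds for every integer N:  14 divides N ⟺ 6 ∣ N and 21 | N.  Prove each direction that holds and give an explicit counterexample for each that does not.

Converse. Suppose 6 ∣ N and 21 ∣ N. Any common multiple of 6 and 21 is a multiple of their lcm; here lcm(6, 21) = 6·21/gcd(6, 21) = 126/3 = 42, so 42 ∣ N. Since 14 ∣ 42, it follows that 14 ∣ N.

Forward direction. This fails: take N = 14. Certainly 14 ∣ 14, but 6 ∤ 14.

Only the reverse direction holds.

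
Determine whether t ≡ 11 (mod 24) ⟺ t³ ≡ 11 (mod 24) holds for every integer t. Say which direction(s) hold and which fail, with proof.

Equivalent; both directions hold.

(⇒) Suppose t ≡ 11 (mod 24). Write t = 24j + 11. Then (24j + 11)³ = 13824j³ + 19008j² + 8712j + 1331 = 24(576j³ + 792j² + 363j + 55) + 11, so t³ ≡ 11 (mod 24).

(⇐) Conversely, suppose t³ ≡ 11 (mod 24). The only residue r in {0, …, 23} with r³ ≡ 11 (mod 24) is r = 11, so t ≡ 11 (mod 24).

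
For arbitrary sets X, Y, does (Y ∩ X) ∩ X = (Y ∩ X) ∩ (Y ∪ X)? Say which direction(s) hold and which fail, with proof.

(⟹) Let x ∈ (Y ∩ X) ∩ X. Then x ∈ X ∩ Y, from which x ∈ (Y ∩ X) ∩ (Y ∪ X).

(⟸) Let x ∈ (Y ∩ X) ∩ (Y ∪ X). Then x ∈ X ∩ Y, from which x ∈ (Y ∩ X) ∩ X.

Both inclusions hold.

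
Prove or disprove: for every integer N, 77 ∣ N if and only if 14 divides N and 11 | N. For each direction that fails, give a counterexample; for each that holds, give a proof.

(⇒) fails; (⇐) holds.

Converse. Suppose 14 ∣ N and 11 ∣ N. Any common multiple of 14 and 11 is a multiple of their lcm; here gcd(14, 11) = 1, so lcm(14, 11) = 14·11 = 154, so 154 ∣ N. Since 77 ∣ 154, it follows that 77 ∣ N.

Forward direction. This fails: take N = 77. Certainly 77 ∣ 77, but 14 ∤ 77.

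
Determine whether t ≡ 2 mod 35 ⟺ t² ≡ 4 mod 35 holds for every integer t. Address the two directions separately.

Only the forward direction holds.

Forward direction. Suppose t ≡ 2 mod 35. Write t = 35j + 2. Then (35j + 2)² = 1225j² + 140j + 4 = 35(35j² + 4j) + 4, so t² ≡ 4 (mod 35).

Converse. This fails: take t = 12. Then 12² = 144 ≡ 4 (mod 35), yet 12 ≡ 12 (mod 35), not 2.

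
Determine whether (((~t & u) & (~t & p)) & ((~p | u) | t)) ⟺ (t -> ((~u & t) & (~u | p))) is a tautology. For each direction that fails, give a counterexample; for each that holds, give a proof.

(←) This fails. Under u = F, p = F, t = F, the left side is false but the right side is true.

(→) Assume the antecedent. If u is true, the antecedent forces (u = T, p = T, t = F), and t -> ((~u & t) & (~u | p)) holds there. If u is false, the antecedent cannot hold. Either way t -> ((~u & t) & (~u | p)) holds.

Only the forward implication holds.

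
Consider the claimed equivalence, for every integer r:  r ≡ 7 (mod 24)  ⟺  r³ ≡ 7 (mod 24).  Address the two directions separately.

Both directions hold; the statement is true.

(⟹) Suppose r ≡ 7 (mod 24). Write r = 24j + 7. Then (24j + 7)³ = 13824j³ + 12096j² + 3528j + 343 = 24(576j³ + 504j² + 147j + 14) + 7, so r³ ≡ 7 (mod 24).

(⟸) Conversely, suppose r³ ≡ 7 (mod 24). The only residue r in {0, …, 23} with r³ ≡ 7 (mod 24) is r = 7, so r ≡ 7 (mod 24).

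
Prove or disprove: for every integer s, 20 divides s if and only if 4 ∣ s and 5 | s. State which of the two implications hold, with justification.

(⇐) Suppose 4 ∣ s and 5 ∣ s. Any common multiple of 4 and 5 is a multiple of their lcm; here gcd(4, 5) = 1, so lcm(4, 5) = 4·5 = 20, so 20 ∣ s.

(⇒) If 20 ∣ s, write s = 20q. Since 20 = 5·4, s = 4·(5q), so 4 ∣ s; and since 20 = 4·5, s = 5·(4q), so 5 ∣ s.

Both directions hold.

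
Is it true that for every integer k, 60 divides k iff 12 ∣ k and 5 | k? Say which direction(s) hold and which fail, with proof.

Forward direction. If 60 ∣ k, write k = 60q. Since 60 = 5·12, k = 12·(5q), so 12 ∣ k; and since 60 = 12·5, k = 5·(12q), so 5 ∣ k.

Converse. Suppose 12 ∣ k and 5 ∣ k. Any common multiple of 12 and 5 is a multiple of their lcm; here gcd(12, 5) = 1, so lcm(12, 5) = 12·5 = 60, so 60 ∣ k.

Both implications hold.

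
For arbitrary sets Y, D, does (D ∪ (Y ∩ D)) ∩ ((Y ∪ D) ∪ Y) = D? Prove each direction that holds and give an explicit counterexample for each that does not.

Both inclusions hold; the sets are equal.

(⟹) Let x ∈ (D ∪ (Y ∩ D)) ∩ ((Y ∪ D) ∪ Y). Then either x ∈ D and x ∉ Y; or x ∈ Y ∩ D. In each case x ∈ D, so (D ∪ (Y ∩ D)) ∩ ((Y ∪ D) ∪ Y) ⊆ D.

(⟸) Let x ∈ D. Then either x ∈ D and x ∉ Y; or x ∈ Y ∩ D. In each case x ∈ (D ∪ (Y ∩ D)) ∩ ((Y ∪ D) ∪ Y), so D ⊆ (D ∪ (Y ∩ D)) ∩ ((Y ∪ D) ∪ Y).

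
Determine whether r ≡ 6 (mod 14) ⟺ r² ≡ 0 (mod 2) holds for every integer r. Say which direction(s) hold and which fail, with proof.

[⇒] Suppose r ≡ 6 (mod 14). Then r² ≡ 6² = 36 (mod 14), and since 2 ∣ 14, also r² ≡ 0 (mod 2).

[⇐] This fails: take r = 0. Then 0² = 0 ≡ 0 (mod 2), yet 0 ≡ 0 (mod 14), not 6.

The forward direction holds; the converse fails.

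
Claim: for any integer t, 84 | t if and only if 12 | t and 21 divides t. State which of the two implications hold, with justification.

Forward direction. If 84 ∣ t, write t = 84q. Since 84 = 7·12, t = 12·(7q), so 12 ∣ t; and since 84 = 4·21, t = 21·(4q), so 21 ∣ t.

Converse. Suppose 12 ∣ t and 21 ∣ t. Any common multiple of 12 and 21 is a multiple of their lcm; here lcm(12, 21) = 12·21/gcd(12, 21) = 252/3 = 84, so 84 ∣ t.

Both directions hold.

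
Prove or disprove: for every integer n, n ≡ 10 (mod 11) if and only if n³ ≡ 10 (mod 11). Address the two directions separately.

The biconditional holds.

(←) For the converse, argue contrapositively. If n ≢ 10 (mod 11), then n is congruent to one of 0, 1, 2, 3, 4, 5, 6, 7, 8, 9 modulo 11, and these give n³ ≡ 0, 1, 8, 5, 9, 4, 7, 2, 6, 3 respectively — never 10.

(→) Suppose n ≡ 10 (mod 11). Write n = 11j + 10. Then (11j + 10)³ = 1331j³ + 3630j² + 3300j + 1000 = 11(121j³ + 330j² + 300j + 90) + 10, so n³ ≡ 10 (mod 11).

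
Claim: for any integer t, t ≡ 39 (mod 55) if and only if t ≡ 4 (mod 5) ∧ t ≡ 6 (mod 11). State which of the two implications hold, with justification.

The biconditional holds.

Forward direction. Suppose t ≡ 39 (mod 55); write t = 55j + 39. Since 5 ∣ 55, reducing mod 5 gives t ≡ 39 ≡ 4 (mod 5); since 11 ∣ 55, reducing mod 11 gives t ≡ 39 ≡ 6 (mod 11).

Converse. If t ≡ 4 (mod 5) and t ≡ 6 (mod 11), then by the Chinese remainder theorem t ≡ 39 (mod 55). This is exactly t ≡ 39 (mod 55).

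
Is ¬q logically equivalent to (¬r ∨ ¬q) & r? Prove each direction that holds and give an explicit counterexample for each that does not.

(⇒) fails; (⇐) holds.

(→) This fails. Under q = F, r = F, the left side is true but the right side is false.

(←) Assume the antecedent. If q is true, the antecedent cannot hold. If q is false, ¬q reduces to true regardless of the other variables. Either way ¬q holds.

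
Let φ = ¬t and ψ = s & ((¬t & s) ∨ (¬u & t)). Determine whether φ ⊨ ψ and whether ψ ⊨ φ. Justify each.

Both directions fail.

(→) This fails. Under u = F, s = F, t = F, the left side is true but the right side is false.

(←) This fails. Under u = F, s = T, t = T, the left side is false but the right side is true.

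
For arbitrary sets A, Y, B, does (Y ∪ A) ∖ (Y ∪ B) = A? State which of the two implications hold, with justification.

(⟹) Let x ∈ (Y ∪ A) ∖ (Y ∪ B). Then x ∈ A and x ∉ Y, B, from which x ∈ A.

(⟸) This inclusion fails. Take A = {1}, Y = {1}, B = ∅; then 1 ∈ A but 1 ∉ (Y ∪ A) ∖ (Y ∪ B).

Only the forward inclusion holds.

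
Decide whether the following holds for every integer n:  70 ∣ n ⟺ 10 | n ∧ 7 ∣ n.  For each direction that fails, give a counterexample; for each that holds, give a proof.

Both directions hold; the statement is true.

(⟹) If 70 ∣ n, write n = 70q. Since 70 = 7·10, n = 10·(7q), so 10 ∣ n; and since 70 = 10·7, n = 7·(10q), so 7 ∣ n.

(⟸) Suppose 10 ∣ n and 7 ∣ n. Any common multiple of 10 and 7 is a multiple of their lcm; here gcd(10, 7) = 1, so lcm(10, 7) = 10·7 = 70, so 70 ∣ n.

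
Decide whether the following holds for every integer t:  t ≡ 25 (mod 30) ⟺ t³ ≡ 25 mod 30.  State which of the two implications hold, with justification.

Equivalent; both directions hold.

Forward direction. Suppose t ≡ 25 (mod 30). Write t = 30j + 25. Then (30j + 25)³ = 27000j³ + 67500j² + 56250j + 15625 = 30(900j³ + 2250j² + 1875j + 520) + 25, so t³ ≡ 25 (mod 30).

Converse. Suppose t³ ≡ 25 (mod 30). The only residue r in {0, …, 29} with r³ ≡ 25 (mod 30) is r = 25, so t ≡ 25 (mod 30).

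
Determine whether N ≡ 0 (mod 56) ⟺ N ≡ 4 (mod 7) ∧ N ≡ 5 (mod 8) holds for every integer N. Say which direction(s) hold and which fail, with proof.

[⇒] This fails: N = 0 gives 0 ≡ 0 (mod 56) but 0 ≡ 0 (mod 7), so the conjunction on the right does not hold.

[⇐] This fails: N = 53 satisfies both congruences on the right (53 ≡ 4 mod 7 and 53 ≡ 5 mod 8) yet 53 ≡ 53 (mod 56), not 0.

Both directions fail.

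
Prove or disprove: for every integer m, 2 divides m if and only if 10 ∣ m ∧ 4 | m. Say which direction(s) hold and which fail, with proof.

(←) Suppose 10 ∣ m and 4 ∣ m. Any common multiple of 10 and 4 is a multiple of their lcm; here lcm(10, 4) = 10·4/gcd(10, 4) = 40/2 = 20, so 20 ∣ m. Since 2 ∣ 20, it follows that 2 ∣ m.

(→) This fails: take m = 2. Certainly 2 ∣ 2, but 10 ∤ 2.

(⇒) fails; (⇐) holds.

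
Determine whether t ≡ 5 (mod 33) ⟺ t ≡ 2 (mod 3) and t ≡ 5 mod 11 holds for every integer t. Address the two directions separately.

Both implications hold.

(⟹) Suppose t ≡ 5 (mod 33); write t = 33j + 5. Since 3 ∣ 33, reducing mod 3 gives t ≡ 5 ≡ 2 (mod 3); since 11 ∣ 33, reducing mod 11 gives t ≡ 5 (mod 11).

(⟸) Conversely, if t ≡ 2 (mod 3) and t ≡ 5 (mod 11), then by the Chinese remainder theorem t ≡ 5 (mod 33). This is exactly t ≡ 5 (mod 33).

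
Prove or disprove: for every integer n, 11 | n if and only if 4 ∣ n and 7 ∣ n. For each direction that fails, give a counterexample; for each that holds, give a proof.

Both directions fail.

[⇒] This fails: take n = 11. Certainly 11 ∣ 11, but 4 ∤ 11.

[⇐] This fails: take n = 28. Both 4 ∣ 28 and 7 ∣ 28, yet 28 is not a multiple of 11 (since 28 = 2·11 + 6), so 11 ∤ 28.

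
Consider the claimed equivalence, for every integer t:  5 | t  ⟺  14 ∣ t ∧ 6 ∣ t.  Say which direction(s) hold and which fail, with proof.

[⇒] This fails: take t = 5. Certainly 5 ∣ 5, but 14 ∤ 5.

[⇐] This fails: take t = 42. Both 14 ∣ 42 and 6 ∣ 42, yet 42 is not a multiple of 5 (since 42 = 8·5 + 2), so 5 ∤ 42.

Both directions fail.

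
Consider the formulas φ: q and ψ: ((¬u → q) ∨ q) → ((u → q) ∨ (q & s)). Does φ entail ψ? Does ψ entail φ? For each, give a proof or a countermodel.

(⇒) holds; (⇐) fails.

Forward direction. Assume the antecedent. If s is true, the antecedent forces (s = T, u = F, q = T) or (s = T, u = T, q = T), and the consequent holds there. If s is false, the antecedent forces (s = F, u = F, q = T) or (s = F, u = T, q = T), and the consequent holds there. Either way the consequent holds.

Converse. This fails. Under s = F, u = F, q = F, the left side is false but the right side is true.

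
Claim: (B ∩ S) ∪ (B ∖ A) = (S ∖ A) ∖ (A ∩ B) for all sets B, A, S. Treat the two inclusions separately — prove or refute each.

Forward inclusion. This inclusion fails. Take B = {1}, A = ∅, S = ∅; then 1 ∈ (B ∩ S) ∪ (B ∖ A) but 1 ∉ (S ∖ A) ∖ (A ∩ B).

Reverse inclusion. This inclusion fails. Take B = ∅, A = ∅, S = {1}; then 1 ∈ (S ∖ A) ∖ (A ∩ B) but 1 ∉ (B ∩ S) ∪ (B ∖ A).

Neither inclusion holds.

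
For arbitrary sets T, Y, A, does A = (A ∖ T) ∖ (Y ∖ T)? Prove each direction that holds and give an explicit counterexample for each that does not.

The sets are not equal: only the reverse inclusion holds.

Forward inclusion. This inclusion fails. Take T = {1}, Y = ∅, A = {1}; then 1 ∈ A but 1 ∉ (A ∖ T) ∖ (Y ∖ T).

Reverse inclusion. Let x ∈ (A ∖ T) ∖ (Y ∖ T). Then x ∈ A and x ∉ T, Y, from which x ∈ A.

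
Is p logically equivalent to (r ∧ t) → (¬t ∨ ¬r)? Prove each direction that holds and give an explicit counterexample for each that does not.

(⟹) This fails. Under r = T, p = T, t = T, the left side is true but the right side is false.

(⟸) This fails. Under r = F, p = F, t = F, the left side is false but the right side is true.

Both directions fail.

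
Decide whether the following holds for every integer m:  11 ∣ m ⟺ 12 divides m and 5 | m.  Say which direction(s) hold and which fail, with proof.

Neither implication holds.

(→) This fails: take m = 11. Certainly 11 ∣ 11, but 12 ∤ 11.

(←) This fails: take m = 60. Both 12 ∣ 60 and 5 ∣ 60, yet 60 is not a multiple of 11 (since 60 = 5·11 + 5), so 11 ∤ 60.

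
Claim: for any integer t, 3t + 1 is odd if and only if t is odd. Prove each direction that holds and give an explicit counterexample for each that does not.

(⇒) fails and (⇐) fails.

(⟹) This fails: t = 0 gives 3t + 1 = 1, which is odd, but 0 is even, not odd.

(⟸) This also fails: t = 7 is odd, but 3t + 1 = 22 is even, not odd.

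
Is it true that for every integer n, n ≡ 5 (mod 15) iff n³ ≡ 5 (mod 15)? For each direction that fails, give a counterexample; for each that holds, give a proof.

Equivalent; both directions hold.

[⇐] Suppose n³ ≡ 5 (mod 15). The only residue r in {0, …, 14} with r³ ≡ 5 (mod 15) is r = 5, so n ≡ 5 (mod 15).

[⇒] Suppose n ≡ 5 (mod 15). Write n = 15j + 5. Then (15j + 5)³ = 3375j³ + 3375j² + 1125j + 125 = 15(225j³ + 225j² + 75j + 8) + 5, so n³ ≡ 5 (mod 15).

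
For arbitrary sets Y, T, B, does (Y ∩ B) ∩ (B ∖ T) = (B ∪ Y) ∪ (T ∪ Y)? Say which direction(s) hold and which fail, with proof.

(⊆) holds; (⊇) fails.

(⟹) Let x ∈ (Y ∩ B) ∩ (B ∖ T). Then x ∈ Y ∩ B and x ∉ T, from which x ∈ (B ∪ Y) ∪ (T ∪ Y).

(⟸) This inclusion fails. Take Y = {1}, T = ∅, B = ∅; then 1 ∈ (B ∪ Y) ∪ (T ∪ Y) but 1 ∉ (Y ∩ B) ∩ (B ∖ T).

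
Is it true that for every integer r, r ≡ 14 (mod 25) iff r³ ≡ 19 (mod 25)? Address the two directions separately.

(⟹) Suppose r ≡ 14 (mod 25). Write r = 25j + 14. Then (25j + 14)³ = 15625j³ + 26250j² + 14700j + 2744 = 25(625j³ + 1050j² + 588j + 109) + 19, so r³ ≡ 19 (mod 25).

(⟸) Conversely, suppose r³ ≡ 19 (mod 25). The only residue r in {0, …, 24} with r³ ≡ 19 (mod 25) is r = 14, so r ≡ 14 (mod 25).

Both directions hold; the statement is true.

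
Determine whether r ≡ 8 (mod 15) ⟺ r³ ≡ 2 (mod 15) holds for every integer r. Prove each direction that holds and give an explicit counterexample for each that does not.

(→) Suppose r ≡ 8 (mod 15). Write r = 15j + 8. Then (15j + 8)³ = 3375j³ + 5400j² + 2880j + 512 = 15(225j³ + 360j² + 192j + 34) + 2, so r³ ≡ 2 (mod 15).

(←) Conversely, suppose r³ ≡ 2 (mod 15). The only residue r in {0, …, 14} with r³ ≡ 2 (mod 15) is r = 8, so r ≡ 8 (mod 15).

Equivalent; both directions hold.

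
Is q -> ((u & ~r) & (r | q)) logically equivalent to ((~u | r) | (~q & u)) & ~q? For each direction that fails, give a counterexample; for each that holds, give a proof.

(⇒) fails; (⇐) holds.

[⇐] Assume the antecedent. If r is true, the antecedent forces (r = T, q = F, u = F) or (r = T, q = F, u = T), and q -> ((u & ~r) & (r | q)) holds there. If r is false, the antecedent forces (r = F, q = F, u = F) or (r = F, q = F, u = T), and q -> ((u & ~r) & (r | q)) holds there. Either way q -> ((u & ~r) & (r | q)) holds.

[⇒] This fails. Under r = F, q = T, u = T, the left side is true but the right side is false.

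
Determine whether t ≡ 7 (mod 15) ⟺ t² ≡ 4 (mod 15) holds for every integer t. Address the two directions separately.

Only the forward direction holds.

(←) This fails: take t = 2. Then 2² = 4 ≡ 4 (mod 15), yet 2 ≡ 2 (mod 15), not 7.

(→) Suppose t ≡ 7 (mod 15). Write t = 15j + 7. Then (15j + 7)² = 225j² + 210j + 49 = 15(15j² + 14j + 3) + 4, so t² ≡ 4 (mod 15).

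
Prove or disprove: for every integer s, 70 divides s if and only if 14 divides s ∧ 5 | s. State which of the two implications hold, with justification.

(⟹) If 70 ∣ s, write s = 70q. Since 70 = 5·14, s = 14·(5q), so 14 ∣ s; and since 70 = 14·5, s = 5·(14q), so 5 ∣ s.

(⟸) Suppose 14 ∣ s and 5 ∣ s. Any common multiple of 14 and 5 is a multiple of their lcm; here gcd(14, 5) = 1, so lcm(14, 5) = 14·5 = 70, so 70 ∣ s.

Both directions hold; the statement is true.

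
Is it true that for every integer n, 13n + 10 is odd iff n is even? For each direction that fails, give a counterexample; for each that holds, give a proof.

Neither direction holds.

(⇒) This fails: n = 1 gives 13n + 10 = 23, which is odd, but 1 is odd, not even.

(⇐) This also fails: n = 4 is even, but 13n + 10 = 62 is even, not odd.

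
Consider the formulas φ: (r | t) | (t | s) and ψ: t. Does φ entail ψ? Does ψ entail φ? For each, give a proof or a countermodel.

Only the reverse direction holds.

(←) Assume the antecedent. If r is true, (r | t) | (t | s) reduces to true regardless of the other variables. If r is false, the antecedent forces (r = F, t = T, s = F) or (r = F, t = T, s = T), and (r | t) | (t | s) holds there. Either way (r | t) | (t | s) holds.

(→) This fails. Under r = T, t = F, s = F, the left side is true but the right side is false.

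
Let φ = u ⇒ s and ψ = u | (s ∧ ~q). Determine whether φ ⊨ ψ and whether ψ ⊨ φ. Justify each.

Neither implication holds.

(⟹) This fails. Under u = F, q = F, s = F, the left side is true but the right side is false.

(⟸) This fails. Under u = T, q = F, s = F, the left side is false but the right side is true.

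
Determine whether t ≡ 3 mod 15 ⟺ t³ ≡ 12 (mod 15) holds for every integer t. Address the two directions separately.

[⇒] Suppose t ≡ 3 mod 15. Write t = 15j + 3. Then (15j + 3)³ = 3375j³ + 2025j² + 405j + 27 = 15(225j³ + 135j² + 27j + 1) + 12, so t³ ≡ 12 (mod 15).

[⇐] Conversely, suppose t³ ≡ 12 (mod 15). The only residue r in {0, …, 14} with r³ ≡ 12 (mod 15) is r = 3, so t ≡ 3 (mod 15).

Both implications hold.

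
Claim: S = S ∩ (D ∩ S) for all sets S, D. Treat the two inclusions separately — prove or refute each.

(⊆) fails; (⊇) holds.

Forward inclusion. This inclusion fails. Take S = {1}, D = ∅; then 1 ∈ S but 1 ∉ S ∩ (D ∩ S).

Reverse inclusion. Let x ∈ S ∩ (D ∩ S). Then x ∈ S ∩ D, from which x ∈ S.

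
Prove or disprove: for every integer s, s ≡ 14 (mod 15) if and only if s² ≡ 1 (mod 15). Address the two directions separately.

The forward direction holds; the converse fails.

Forward direction. Suppose s ≡ 14 (mod 15). Write s = 15j + 14. Then (15j + 14)² = 225j² + 420j + 196 = 15(15j² + 28j + 13) + 1, so s² ≡ 1 (mod 15).

Converse. This fails: take s = 1. Then 1² = 1 ≡ 1 (mod 15), yet 1 ≡ 1 (mod 15), not 14.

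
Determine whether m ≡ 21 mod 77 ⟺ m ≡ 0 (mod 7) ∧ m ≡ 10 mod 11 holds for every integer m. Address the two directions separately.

Both implications hold.

[⇒] Suppose m ≡ 21 (mod 77); write m = 77j + 21. Since 7 ∣ 77, reducing mod 7 gives m ≡ 21 ≡ 0 (mod 7); since 11 ∣ 77, reducing mod 11 gives m ≡ 21 ≡ 10 (mod 11).

[⇐] Conversely, if m ≡ 0 (mod 7) and m ≡ 10 (mod 11), then by the Chinese remainder theorem m ≡ 21 (mod 77). This is exactly m ≡ 21 (mod 77).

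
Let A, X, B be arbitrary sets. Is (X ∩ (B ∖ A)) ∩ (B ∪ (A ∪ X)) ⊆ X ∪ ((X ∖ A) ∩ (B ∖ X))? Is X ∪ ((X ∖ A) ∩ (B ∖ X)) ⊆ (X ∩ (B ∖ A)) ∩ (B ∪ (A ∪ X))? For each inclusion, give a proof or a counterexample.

(⊆) holds; (⊇) fails.

(⟹) Let x ∈ (X ∩ (B ∖ A)) ∩ (B ∪ (A ∪ X)). Then x ∈ X ∩ B and x ∉ A, from which x ∈ X ∪ ((X ∖ A) ∩ (B ∖ X)).

(⟸) This inclusion fails. Take A = ∅, X = {1}, B = ∅; then 1 ∈ X ∪ ((X ∖ A) ∩ (B ∖ X)) but 1 ∉ (X ∩ (B ∖ A)) ∩ (B ∪ (A ∪ X)).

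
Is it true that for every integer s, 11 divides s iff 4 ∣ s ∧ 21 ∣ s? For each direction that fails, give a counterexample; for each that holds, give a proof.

Neither direction holds.

Forward direction. This fails: take s = 11. Certainly 11 ∣ 11, but 4 ∤ 11.

Converse. This fails: take s = 84. Both 4 ∣ 84 and 21 ∣ 84, yet 84 is not a multiple of 11 (since 84 = 7·11 + 7), so 11 ∤ 84.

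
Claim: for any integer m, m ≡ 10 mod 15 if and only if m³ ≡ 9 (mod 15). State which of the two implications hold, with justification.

(→) This fails: take m = 10. Then 10 ≡ 10 (mod 15), but 10³ = 1000 ≡ 10 (mod 15), not 9.

(←) This fails: take m = 9. Then 9³ = 729 ≡ 9 (mod 15), yet 9 ≡ 9 (mod 15), not 10.

Neither implication holds.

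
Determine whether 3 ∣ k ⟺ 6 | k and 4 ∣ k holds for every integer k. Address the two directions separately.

(→) This fails: take k = 3. Certainly 3 ∣ 3, but 6 ∤ 3.

(←) Suppose 6 ∣ k and 4 ∣ k. Any common multiple of 6 and 4 is a multiple of their lcm; here lcm(6, 4) = 6·4/gcd(6, 4) = 24/2 = 12, so 12 ∣ k. Since 3 ∣ 12, it follows that 3 ∣ k.

The forward direction fails; the converse holds.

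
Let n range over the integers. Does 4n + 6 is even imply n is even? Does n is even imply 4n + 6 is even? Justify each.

(⇒) fails; (⇐) holds.

[⇒] This fails: take n = 5. Then 4n + 6 = 26, which is even, yet n = 5 is odd, not even.

[⇐] Suppose n is even. Since 4 is even, 4n is even for every n, so 4n + 6 has the same parity as 6, which is even. Hence 4n + 6 is even.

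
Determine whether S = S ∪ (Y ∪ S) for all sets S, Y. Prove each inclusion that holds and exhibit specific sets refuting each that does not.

(⟹) Let x ∈ S. Then either x ∈ S and x ∉ Y; or x ∈ S ∩ Y. In each case x ∈ S ∪ (Y ∪ S), so S ⊆ S ∪ (Y ∪ S).

(⟸) This inclusion fails. Take S = ∅, Y = {1}; then 1 ∈ S ∪ (Y ∪ S) but 1 ∉ S.

(⊆) holds; (⊇) fails.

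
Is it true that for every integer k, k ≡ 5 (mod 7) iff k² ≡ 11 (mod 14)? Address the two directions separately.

Both directions fail.

Forward direction. This fails: take k = 12. Then 12 ≡ 5 (mod 7), but 12² = 144 ≡ 4 (mod 14), not 11.

Converse. This fails: take k = 9. Then 9² = 81 ≡ 11 (mod 14), yet 9 ≡ 2 (mod 7), not 5.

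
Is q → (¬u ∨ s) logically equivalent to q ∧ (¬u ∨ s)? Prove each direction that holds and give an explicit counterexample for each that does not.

Converse. Assume the antecedent. If s is true, q → (¬u ∨ s) reduces to true regardless of the other variables. If s is false, the antecedent forces (s = F, q = T, u = F), and q → (¬u ∨ s) holds there. Either way q → (¬u ∨ s) holds.

Forward direction. This fails. Under s = F, q = F, u = F, the left side is true but the right side is false.

The forward direction fails; the converse holds.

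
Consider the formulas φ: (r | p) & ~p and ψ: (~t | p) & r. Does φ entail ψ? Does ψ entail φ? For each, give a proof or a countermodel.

Both directions fail.

Forward direction. This fails. Under p = F, r = T, t = T, the left side is true but the right side is false.

Converse. This fails. Under p = T, r = T, t = F, the left side is false but the right side is true.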